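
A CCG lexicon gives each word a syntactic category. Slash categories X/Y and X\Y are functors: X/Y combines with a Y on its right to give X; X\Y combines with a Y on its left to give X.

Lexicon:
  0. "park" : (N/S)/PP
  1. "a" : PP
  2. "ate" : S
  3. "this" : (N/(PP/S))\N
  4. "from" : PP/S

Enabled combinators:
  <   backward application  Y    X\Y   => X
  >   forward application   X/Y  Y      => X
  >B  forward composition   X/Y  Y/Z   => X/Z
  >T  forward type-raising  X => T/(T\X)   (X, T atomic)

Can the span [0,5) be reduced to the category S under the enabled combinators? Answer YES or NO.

(N/S)/PP PP S (N/(PP/S))\N PP/S
CKY chart[0,5] = {N, N/(N\N), NP/(NP\N), PP/(PP\N), S/(S\N)}; S ∉ chart

NO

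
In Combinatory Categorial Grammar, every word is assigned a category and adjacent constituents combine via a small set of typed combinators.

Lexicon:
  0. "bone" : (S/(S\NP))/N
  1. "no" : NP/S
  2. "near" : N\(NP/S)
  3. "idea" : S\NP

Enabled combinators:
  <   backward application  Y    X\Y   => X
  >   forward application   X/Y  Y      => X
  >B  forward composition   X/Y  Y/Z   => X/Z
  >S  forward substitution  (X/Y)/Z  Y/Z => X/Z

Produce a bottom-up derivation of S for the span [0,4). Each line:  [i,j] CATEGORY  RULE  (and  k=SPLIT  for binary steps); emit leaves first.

[0,4] S   >
  [0,3] S/(S\NP)   >
    [0,1] "bone" : (S/(S\NP))/N
    [1,3] N   <
      [1,2] "no" : NP/S
      [2,3] "near" : N\(NP/S)
  [3,4] "idea" : S\NP

[0,1] (S/(S\NP))/N  lex  "bone"
[1,2] NP/S  lex  "no"
[2,3] N\(NP/S)  lex  "near"
[1,3] N  <  k=2
[0,3] S/(S\NP)  >  k=1
[3,4] S\NP  lex  "idea"
[0,4] S  >  k=3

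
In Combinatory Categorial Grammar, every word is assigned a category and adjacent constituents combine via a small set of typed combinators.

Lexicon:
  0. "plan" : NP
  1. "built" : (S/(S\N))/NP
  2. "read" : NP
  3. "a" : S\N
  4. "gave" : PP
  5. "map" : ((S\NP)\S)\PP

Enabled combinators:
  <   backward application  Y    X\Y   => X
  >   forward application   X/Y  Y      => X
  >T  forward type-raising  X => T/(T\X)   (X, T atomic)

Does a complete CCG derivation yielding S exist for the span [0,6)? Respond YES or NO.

[0,6] S   >
  [0,1] S/(S\NP)   >T
    [0,1] "plan" : NP
  [1,6] S\NP   <
    [1,4] S   >
      [1,3] S/(S\N)   >
        [1,2] "built" : (S/(S\N))/NP
        [2,3] "read" : NP
      [3,4] "a" : S\N
    [4,6] (S\NP)\S   <
      [4,5] "gave" : PP
      [5,6] "map" : ((S\NP)\S)\PP

YES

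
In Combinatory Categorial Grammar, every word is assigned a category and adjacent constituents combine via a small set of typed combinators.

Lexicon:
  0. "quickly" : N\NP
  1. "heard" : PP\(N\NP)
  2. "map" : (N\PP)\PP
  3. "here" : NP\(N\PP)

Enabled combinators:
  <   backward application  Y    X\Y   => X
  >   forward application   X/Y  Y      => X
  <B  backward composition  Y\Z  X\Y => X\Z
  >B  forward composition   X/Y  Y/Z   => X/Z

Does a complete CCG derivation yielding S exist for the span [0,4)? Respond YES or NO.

N\NP PP\(N\NP) (N\PP)\PP NP\(N\PP)
CKY chart[0,4] = {NP}; S ∉ chart

NO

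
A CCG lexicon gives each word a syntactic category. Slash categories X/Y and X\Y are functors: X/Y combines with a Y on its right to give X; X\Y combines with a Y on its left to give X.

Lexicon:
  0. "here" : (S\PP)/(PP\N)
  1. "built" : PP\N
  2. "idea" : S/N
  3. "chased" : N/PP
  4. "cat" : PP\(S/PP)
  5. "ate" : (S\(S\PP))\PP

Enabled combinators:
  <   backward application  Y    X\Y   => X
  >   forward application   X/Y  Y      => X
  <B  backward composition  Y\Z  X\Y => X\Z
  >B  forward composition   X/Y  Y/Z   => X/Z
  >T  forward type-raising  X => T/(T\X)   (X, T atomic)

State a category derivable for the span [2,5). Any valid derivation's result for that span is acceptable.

PP

[0,6] S   <
  [0,2] S\PP   >
    [0,1] "here" : (S\PP)/(PP\N)
    [1,2] "built" : PP\N
  [2,6] S\(S\PP)   <
    [2,5] PP   <
      [2,4] S/PP   >B
        [2,3] "idea" : S/N
        [3,4] "chased" : N/PP
      [4,5] "cat" : PP\(S/PP)
    [5,6] "ate" : (S\(S\PP))\PP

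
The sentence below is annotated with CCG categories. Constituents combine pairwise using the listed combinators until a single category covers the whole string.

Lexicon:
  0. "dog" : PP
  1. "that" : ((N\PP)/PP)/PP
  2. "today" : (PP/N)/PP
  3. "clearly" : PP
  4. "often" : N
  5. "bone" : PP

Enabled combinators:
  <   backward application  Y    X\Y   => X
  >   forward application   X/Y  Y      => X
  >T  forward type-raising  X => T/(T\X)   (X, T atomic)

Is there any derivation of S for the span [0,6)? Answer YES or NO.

NO

PP ((N\PP)/PP)/PP (PP/N)/PP PP N PP
CKY chart[0,6] = {N, N/(N\N), NP/(NP\N), PP/(PP\N), S/(S\N)}; S ∉ chart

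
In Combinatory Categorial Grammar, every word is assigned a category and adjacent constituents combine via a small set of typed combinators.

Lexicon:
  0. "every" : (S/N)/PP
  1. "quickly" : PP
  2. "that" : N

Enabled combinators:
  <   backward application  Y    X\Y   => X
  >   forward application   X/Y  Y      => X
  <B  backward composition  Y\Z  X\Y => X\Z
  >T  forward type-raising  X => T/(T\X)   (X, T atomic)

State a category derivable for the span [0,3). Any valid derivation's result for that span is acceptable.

S

[0,3] S   >
  [0,2] S/N   >
    [0,1] "every" : (S/N)/PP
    [1,2] "quickly" : PP
  [2,3] "that" : N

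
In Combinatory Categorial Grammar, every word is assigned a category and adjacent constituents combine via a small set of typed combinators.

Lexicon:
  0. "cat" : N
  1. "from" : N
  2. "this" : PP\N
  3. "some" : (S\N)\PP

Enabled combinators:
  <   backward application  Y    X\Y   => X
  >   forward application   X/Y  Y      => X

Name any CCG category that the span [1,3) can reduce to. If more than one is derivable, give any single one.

PP

[0,4] S   <
  [0,1] "cat" : N
  [1,4] S\N   <
    [1,3] PP   <
      [1,2] "from" : N
      [2,3] "this" : PP\N
    [3,4] "some" : (S\N)\PP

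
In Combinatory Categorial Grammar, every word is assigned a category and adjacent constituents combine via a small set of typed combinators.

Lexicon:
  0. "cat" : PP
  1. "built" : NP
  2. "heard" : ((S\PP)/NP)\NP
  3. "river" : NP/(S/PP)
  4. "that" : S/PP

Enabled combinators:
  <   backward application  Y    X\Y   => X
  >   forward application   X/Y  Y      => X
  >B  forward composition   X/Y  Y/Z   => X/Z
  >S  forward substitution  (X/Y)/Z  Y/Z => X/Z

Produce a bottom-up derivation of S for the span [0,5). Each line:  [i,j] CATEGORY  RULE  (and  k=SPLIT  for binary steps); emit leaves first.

[0,1] PP  lex  "cat"
[1,2] NP  lex  "built"
[2,3] ((S\PP)/NP)\NP  lex  "heard"
[1,3] (S\PP)/NP  <  k=2
[3,4] NP/(S/PP)  lex  "river"
[4,5] S/PP  lex  "that"
[3,5] NP  >  k=4
[1,5] S\PP  >  k=3
[0,5] S  <  k=1

[0,5] S   <
  [0,1] "cat" : PP
  [1,5] S\PP   >
    [1,3] (S\PP)/NP   <
      [1,2] "built" : NP
      [2,3] "heard" : ((S\PP)/NP)\NP
    [3,5] NP   >
      [3,4] "river" : NP/(S/PP)
      [4,5] "that" : S/PP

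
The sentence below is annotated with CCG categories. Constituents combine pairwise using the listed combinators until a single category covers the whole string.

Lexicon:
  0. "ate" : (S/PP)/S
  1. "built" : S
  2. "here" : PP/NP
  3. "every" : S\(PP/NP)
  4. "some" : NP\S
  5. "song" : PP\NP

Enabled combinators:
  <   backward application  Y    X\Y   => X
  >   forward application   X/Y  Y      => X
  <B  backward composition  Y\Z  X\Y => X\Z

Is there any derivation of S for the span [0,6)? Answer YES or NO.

YES

[0,6] S   >
  [0,2] S/PP   >
    [0,1] "ate" : (S/PP)/S
    [1,2] "built" : S
  [2,6] PP   <
    [2,4] S   <
      [2,3] "here" : PP/NP
      [3,4] "every" : S\(PP/NP)
    [4,6] PP\S   <B
      [4,5] "some" : NP\S
      [5,6] "song" : PP\NP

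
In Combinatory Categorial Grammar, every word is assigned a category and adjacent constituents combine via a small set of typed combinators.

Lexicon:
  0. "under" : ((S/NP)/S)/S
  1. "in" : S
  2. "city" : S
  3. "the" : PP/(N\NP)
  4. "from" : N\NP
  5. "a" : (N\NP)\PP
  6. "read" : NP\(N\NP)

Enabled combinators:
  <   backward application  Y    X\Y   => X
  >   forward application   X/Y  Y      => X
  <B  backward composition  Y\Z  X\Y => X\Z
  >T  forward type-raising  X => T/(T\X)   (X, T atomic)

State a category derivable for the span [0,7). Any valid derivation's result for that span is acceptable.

[0,7] S   >
  [0,3] S/NP   >
    [0,2] (S/NP)/S   >
      [0,1] "under" : ((S/NP)/S)/S
      [1,2] "in" : S
    [2,3] "city" : S
  [3,7] NP   <
    [3,5] PP   >
      [3,4] "the" : PP/(N\NP)
      [4,5] "from" : N\NP
    [5,7] NP\PP   <B
      [5,6] "a" : (N\NP)\PP
      [6,7] "read" : NP\(N\NP)

S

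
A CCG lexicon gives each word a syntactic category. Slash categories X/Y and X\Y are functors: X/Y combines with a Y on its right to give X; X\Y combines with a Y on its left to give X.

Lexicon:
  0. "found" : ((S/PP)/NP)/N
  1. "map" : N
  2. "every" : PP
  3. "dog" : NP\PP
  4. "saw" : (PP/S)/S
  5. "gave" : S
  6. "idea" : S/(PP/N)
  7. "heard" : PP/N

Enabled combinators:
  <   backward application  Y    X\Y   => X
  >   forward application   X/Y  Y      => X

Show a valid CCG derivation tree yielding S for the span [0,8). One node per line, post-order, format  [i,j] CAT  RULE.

[0,1] ((S/PP)/NP)/N  lex  "found"
[1,2] N  lex  "map"
[0,2] (S/PP)/NP  >  k=1
[2,3] PP  lex  "every"
[3,4] NP\PP  lex  "dog"
[2,4] NP  <  k=3
[0,4] S/PP  >  k=2
[4,5] (PP/S)/S  lex  "saw"
[5,6] S  lex  "gave"
[4,6] PP/S  >  k=5
[6,7] S/(PP/N)  lex  "idea"
[7,8] PP/N  lex  "heard"
[6,8] S  >  k=7
[4,8] PP  >  k=6
[0,8] S  >  k=4

[0,8] S   >
  [0,4] S/PP   >
    [0,2] (S/PP)/NP   >
      [0,1] "found" : ((S/PP)/NP)/N
      [1,2] "map" : N
    [2,4] NP   <
      [2,3] "every" : PP
      [3,4] "dog" : NP\PP
  [4,8] PP   >
    [4,6] PP/S   >
      [4,5] "saw" : (PP/S)/S
      [5,6] "gave" : S
    [6,8] S   >
      [6,7] "idea" : S/(PP/N)
      [7,8] "heard" : PP/N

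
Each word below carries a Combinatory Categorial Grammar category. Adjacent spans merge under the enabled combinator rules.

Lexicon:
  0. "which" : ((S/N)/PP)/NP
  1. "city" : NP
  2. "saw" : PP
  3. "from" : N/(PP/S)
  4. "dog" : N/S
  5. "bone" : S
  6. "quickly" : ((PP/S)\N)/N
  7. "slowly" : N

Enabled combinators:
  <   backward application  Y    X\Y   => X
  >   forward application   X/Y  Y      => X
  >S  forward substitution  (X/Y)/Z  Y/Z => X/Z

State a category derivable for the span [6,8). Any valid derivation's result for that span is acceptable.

(PP/S)\N

[0,8] S   >
  [0,3] S/N   >
    [0,2] (S/N)/PP   >
      [0,1] "which" : ((S/N)/PP)/NP
      [1,2] "city" : NP
    [2,3] "saw" : PP
  [3,8] N   >
    [3,4] "from" : N/(PP/S)
    [4,8] PP/S   <
      [4,6] N   >
        [4,5] "dog" : N/S
        [5,6] "bone" : S
      [6,8] (PP/S)\N   >
        [6,7] "quickly" : ((PP/S)\N)/N
        [7,8] "slowly" : N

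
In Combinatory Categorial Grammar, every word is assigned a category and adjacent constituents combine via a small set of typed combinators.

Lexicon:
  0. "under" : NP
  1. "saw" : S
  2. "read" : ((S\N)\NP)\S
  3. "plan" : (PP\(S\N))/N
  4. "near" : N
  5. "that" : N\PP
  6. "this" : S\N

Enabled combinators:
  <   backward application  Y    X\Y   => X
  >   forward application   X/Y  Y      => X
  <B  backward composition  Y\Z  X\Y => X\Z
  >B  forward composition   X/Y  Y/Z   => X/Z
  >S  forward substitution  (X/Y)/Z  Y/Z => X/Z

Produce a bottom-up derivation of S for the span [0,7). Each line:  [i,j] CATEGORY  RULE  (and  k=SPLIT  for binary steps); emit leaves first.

[0,1] NP  lex  "under"
[1,2] S  lex  "saw"
[2,3] ((S\N)\NP)\S  lex  "read"
[1,3] (S\N)\NP  <  k=2
[3,4] (PP\(S\N))/N  lex  "plan"
[4,5] N  lex  "near"
[3,5] PP\(S\N)  >  k=4
[1,5] PP\NP  <B  k=3
[5,6] N\PP  lex  "that"
[6,7] S\N  lex  "this"
[5,7] S\PP  <B  k=6
[1,7] S\NP  <B  k=5
[0,7] S  <  k=1

[0,7] S   <
  [0,1] "under" : NP
  [1,7] S\NP   <B
    [1,5] PP\NP   <B
      [1,3] (S\N)\NP   <
        [1,2] "saw" : S
        [2,3] "read" : ((S\N)\NP)\S
      [3,5] PP\(S\N)   >
        [3,4] "plan" : (PP\(S\N))/N
        [4,5] "near" : N
    [5,7] S\PP   <B
      [5,6] "that" : N\PP
      [6,7] "this" : S\N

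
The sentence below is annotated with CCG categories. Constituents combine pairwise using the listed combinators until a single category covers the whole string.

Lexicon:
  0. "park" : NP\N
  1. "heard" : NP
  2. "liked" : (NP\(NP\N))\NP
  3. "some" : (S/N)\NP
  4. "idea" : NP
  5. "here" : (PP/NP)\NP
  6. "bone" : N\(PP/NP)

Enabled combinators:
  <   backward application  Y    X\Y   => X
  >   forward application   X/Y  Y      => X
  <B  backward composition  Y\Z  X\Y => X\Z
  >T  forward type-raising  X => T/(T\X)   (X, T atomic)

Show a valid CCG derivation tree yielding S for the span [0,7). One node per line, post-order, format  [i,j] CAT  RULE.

[0,1] NP\N  lex  "park"
[1,2] NP  lex  "heard"
[2,3] (NP\(NP\N))\NP  lex  "liked"
[1,3] NP\(NP\N)  <  k=2
[0,3] NP  <  k=1
[3,4] (S/N)\NP  lex  "some"
[0,4] S/N  <  k=3
[4,5] NP  lex  "idea"
[4,5] N/(N\NP)  >T
[5,6] (PP/NP)\NP  lex  "here"
[6,7] N\(PP/NP)  lex  "bone"
[5,7] N\NP  <B  k=6
[4,7] N  >  k=5
[0,7] S  >  k=4

[0,7] S   >
  [0,4] S/N   <
    [0,3] NP   <
      [0,1] "park" : NP\N
      [1,3] NP\(NP\N)   <
        [1,2] "heard" : NP
        [2,3] "liked" : (NP\(NP\N))\NP
    [3,4] "some" : (S/N)\NP
  [4,7] N   >
    [4,5] N/(N\NP)   >T
      [4,5] "idea" : NP
    [5,7] N\NP   <B
      [5,6] "here" : (PP/NP)\NP
      [6,7] "bone" : N\(PP/NP)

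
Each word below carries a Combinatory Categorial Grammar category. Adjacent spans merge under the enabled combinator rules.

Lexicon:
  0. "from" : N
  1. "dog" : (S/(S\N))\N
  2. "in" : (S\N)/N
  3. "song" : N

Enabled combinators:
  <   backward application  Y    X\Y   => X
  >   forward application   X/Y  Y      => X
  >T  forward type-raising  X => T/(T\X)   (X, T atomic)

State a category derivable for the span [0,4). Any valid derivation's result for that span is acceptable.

[0,4] S   >
  [0,2] S/(S\N)   <
    [0,1] "from" : N
    [1,2] "dog" : (S/(S\N))\N
  [2,4] S\N   >
    [2,3] "in" : (S\N)/N
    [3,4] "song" : N

S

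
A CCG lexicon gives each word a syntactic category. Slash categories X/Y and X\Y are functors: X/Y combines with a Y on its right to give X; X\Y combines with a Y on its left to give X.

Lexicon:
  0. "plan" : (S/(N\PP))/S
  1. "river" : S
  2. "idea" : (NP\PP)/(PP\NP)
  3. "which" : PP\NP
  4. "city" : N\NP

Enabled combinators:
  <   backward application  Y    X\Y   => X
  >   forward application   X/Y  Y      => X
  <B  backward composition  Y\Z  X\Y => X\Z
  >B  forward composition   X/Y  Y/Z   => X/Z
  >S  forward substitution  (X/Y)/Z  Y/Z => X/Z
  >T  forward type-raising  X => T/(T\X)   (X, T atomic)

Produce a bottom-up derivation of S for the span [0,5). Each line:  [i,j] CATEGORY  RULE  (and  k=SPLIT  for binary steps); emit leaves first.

[0,1] (S/(N\PP))/S  lex  "plan"
[1,2] S  lex  "river"
[0,2] S/(N\PP)  >  k=1
[2,3] (NP\PP)/(PP\NP)  lex  "idea"
[3,4] PP\NP  lex  "which"
[2,4] NP\PP  >  k=3
[4,5] N\NP  lex  "city"
[2,5] N\PP  <B  k=4
[0,5] S  >  k=2

[0,5] S   >
  [0,2] S/(N\PP)   >
    [0,1] "plan" : (S/(N\PP))/S
    [1,2] "river" : S
  [2,5] N\PP   <B
    [2,4] NP\PP   >
      [2,3] "idea" : (NP\PP)/(PP\NP)
      [3,4] "which" : PP\NP
    [4,5] "city" : N\NP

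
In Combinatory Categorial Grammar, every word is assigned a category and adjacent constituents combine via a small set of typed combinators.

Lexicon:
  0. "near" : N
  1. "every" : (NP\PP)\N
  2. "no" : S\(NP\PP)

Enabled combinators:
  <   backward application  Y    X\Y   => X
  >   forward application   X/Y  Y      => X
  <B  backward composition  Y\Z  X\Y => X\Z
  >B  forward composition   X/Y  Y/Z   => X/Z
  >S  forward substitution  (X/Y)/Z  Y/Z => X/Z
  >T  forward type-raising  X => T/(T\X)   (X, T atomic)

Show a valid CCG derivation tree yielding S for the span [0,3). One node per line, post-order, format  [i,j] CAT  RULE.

[0,1] N  lex  "near"
[1,2] (NP\PP)\N  lex  "every"
[0,2] NP\PP  <  k=1
[2,3] S\(NP\PP)  lex  "no"
[0,3] S  <  k=2

[0,3] S   <
  [0,2] NP\PP   <
    [0,1] "near" : N
    [1,2] "every" : (NP\PP)\N
  [2,3] "no" : S\(NP\PP)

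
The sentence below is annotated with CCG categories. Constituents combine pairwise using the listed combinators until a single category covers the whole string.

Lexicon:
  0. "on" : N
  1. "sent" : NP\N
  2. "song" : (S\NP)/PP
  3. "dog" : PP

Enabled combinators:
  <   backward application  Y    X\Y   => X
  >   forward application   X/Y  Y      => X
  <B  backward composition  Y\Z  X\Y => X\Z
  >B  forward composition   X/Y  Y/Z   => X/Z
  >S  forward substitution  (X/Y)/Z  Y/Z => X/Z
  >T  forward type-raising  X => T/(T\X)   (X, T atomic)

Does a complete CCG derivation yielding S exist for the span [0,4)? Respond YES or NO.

[0,4] S   <
  [0,2] NP   <
    [0,1] "on" : N
    [1,2] "sent" : NP\N
  [2,4] S\NP   >
    [2,3] "song" : (S\NP)/PP
    [3,4] "dog" : PP

YES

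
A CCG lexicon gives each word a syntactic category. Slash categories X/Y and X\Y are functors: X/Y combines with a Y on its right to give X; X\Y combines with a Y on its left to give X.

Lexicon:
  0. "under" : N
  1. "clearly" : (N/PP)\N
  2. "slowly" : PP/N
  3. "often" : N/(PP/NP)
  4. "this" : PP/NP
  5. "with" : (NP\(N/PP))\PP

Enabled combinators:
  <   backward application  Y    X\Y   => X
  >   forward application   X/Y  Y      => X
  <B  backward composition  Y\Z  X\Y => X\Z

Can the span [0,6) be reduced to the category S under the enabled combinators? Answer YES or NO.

NO

N (N/PP)\N PP/N N/(PP/NP) PP/NP (NP\(N/PP))\PP
CKY chart[0,6] = {NP}; S ∉ chart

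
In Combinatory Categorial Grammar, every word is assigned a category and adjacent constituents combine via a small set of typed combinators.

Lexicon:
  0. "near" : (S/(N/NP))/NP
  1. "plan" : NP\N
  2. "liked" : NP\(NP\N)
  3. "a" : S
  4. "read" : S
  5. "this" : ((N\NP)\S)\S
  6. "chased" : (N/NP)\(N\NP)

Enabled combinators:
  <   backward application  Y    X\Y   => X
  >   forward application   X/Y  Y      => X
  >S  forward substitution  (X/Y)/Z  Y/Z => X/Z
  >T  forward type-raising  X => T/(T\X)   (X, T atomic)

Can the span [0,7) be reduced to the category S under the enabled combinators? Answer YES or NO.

YES

[0,7] S   >
  [0,3] S/(N/NP)   >
    [0,1] "near" : (S/(N/NP))/NP
    [1,3] NP   <
      [1,2] "plan" : NP\N
      [2,3] "liked" : NP\(NP\N)
  [3,7] N/NP   <
    [3,6] N\NP   <
      [3,4] "a" : S
      [4,6] (N\NP)\S   <
        [4,5] "read" : S
        [5,6] "this" : ((N\NP)\S)\S
    [6,7] "chased" : (N/NP)\(N\NP)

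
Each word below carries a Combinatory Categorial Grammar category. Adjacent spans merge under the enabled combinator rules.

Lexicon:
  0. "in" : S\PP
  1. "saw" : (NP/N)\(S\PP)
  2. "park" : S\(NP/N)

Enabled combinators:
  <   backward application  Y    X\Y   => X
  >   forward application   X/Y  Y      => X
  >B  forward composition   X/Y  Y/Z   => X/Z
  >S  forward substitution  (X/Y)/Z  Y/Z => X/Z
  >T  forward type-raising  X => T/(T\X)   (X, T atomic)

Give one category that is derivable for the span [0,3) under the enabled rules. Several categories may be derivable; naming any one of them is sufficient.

[0,3] S   <
  [0,2] NP/N   <
    [0,1] "in" : S\PP
    [1,2] "saw" : (NP/N)\(S\PP)
  [2,3] "park" : S\(NP/N)

S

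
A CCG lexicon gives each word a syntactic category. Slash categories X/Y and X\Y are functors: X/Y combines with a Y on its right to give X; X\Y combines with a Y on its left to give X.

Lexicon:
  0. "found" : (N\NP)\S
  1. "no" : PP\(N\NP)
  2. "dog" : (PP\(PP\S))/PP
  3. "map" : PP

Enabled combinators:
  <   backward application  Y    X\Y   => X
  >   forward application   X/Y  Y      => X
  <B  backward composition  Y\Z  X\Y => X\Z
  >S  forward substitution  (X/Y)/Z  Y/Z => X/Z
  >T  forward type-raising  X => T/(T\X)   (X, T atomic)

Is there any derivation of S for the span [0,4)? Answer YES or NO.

(N\NP)\S PP\(N\NP) (PP\(PP\S))/PP PP
CKY chart[0,4] = {N/(N\PP), NP/(NP\PP), PP, PP/(PP\PP), S/(S\PP)}; S ∉ chart

NO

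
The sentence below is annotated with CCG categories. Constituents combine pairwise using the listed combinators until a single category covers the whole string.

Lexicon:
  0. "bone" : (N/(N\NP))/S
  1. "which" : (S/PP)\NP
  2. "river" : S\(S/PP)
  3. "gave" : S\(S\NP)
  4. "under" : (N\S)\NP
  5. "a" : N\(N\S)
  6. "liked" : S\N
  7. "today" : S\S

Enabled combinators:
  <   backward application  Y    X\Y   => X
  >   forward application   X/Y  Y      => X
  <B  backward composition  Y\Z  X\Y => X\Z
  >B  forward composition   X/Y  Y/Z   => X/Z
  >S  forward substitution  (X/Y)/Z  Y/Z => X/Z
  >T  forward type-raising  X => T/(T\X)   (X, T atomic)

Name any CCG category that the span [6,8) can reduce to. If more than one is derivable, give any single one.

[0,8] S   <
  [0,6] N   >
    [0,4] N/(N\NP)   >
      [0,1] "bone" : (N/(N\NP))/S
      [1,4] S   <
        [1,3] S\NP   <B
          [1,2] "which" : (S/PP)\NP
          [2,3] "river" : S\(S/PP)
        [3,4] "gave" : S\(S\NP)
    [4,6] N\NP   <B
      [4,5] "under" : (N\S)\NP
      [5,6] "a" : N\(N\S)
  [6,8] S\N   <B
    [6,7] "liked" : S\N
    [7,8] "today" : S\S

S\N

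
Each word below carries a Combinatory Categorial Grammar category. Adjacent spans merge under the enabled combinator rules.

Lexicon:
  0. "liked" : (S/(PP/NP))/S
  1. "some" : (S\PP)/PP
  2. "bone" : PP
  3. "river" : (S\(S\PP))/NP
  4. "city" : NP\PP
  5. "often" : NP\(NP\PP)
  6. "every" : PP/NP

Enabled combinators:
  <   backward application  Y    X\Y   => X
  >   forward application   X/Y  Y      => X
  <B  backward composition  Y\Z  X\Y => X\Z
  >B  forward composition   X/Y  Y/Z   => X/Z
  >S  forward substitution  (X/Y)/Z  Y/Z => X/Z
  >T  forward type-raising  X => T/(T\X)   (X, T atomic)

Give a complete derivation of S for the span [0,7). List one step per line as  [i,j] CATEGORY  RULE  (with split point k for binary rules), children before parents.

[0,7] S   >
  [0,6] S/(PP/NP)   >
    [0,1] "liked" : (S/(PP/NP))/S
    [1,6] S   <
      [1,3] S\PP   >
        [1,2] "some" : (S\PP)/PP
        [2,3] "bone" : PP
      [3,6] S\(S\PP)   >
        [3,4] "river" : (S\(S\PP))/NP
        [4,6] NP   <
          [4,5] "city" : NP\PP
          [5,6] "often" : NP\(NP\PP)
  [6,7] "every" : PP/NP

[0,1] (S/(PP/NP))/S  lex  "liked"
[1,2] (S\PP)/PP  lex  "some"
[2,3] PP  lex  "bone"
[1,3] S\PP  >  k=2
[3,4] (S\(S\PP))/NP  lex  "river"
[4,5] NP\PP  lex  "city"
[5,6] NP\(NP\PP)  lex  "often"
[4,6] NP  <  k=5
[3,6] S\(S\PP)  >  k=4
[1,6] S  <  k=3
[0,6] S/(PP/NP)  >  k=1
[6,7] PP/NP  lex  "every"
[0,7] S  >  k=6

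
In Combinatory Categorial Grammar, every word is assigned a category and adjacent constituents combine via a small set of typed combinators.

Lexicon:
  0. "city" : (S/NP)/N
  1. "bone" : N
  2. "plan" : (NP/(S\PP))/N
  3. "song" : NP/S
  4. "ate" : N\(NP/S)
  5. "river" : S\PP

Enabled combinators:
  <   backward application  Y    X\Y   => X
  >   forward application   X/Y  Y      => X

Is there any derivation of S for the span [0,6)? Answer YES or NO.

YES

[0,6] S   >
  [0,2] S/NP   >
    [0,1] "city" : (S/NP)/N
    [1,2] "bone" : N
  [2,6] NP   >
    [2,5] NP/(S\PP)   >
      [2,3] "plan" : (NP/(S\PP))/N
      [3,5] N   <
        [3,4] "song" : NP/S
        [4,5] "ate" : N\(NP/S)
    [5,6] "river" : S\PP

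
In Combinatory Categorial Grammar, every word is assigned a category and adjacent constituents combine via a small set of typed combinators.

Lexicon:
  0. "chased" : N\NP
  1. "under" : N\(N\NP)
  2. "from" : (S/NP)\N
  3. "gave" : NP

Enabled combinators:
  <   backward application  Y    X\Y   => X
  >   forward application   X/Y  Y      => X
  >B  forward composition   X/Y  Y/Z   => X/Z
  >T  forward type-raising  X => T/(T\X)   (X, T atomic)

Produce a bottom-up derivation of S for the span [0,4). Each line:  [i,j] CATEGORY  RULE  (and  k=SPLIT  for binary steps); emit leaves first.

[0,1] N\NP  lex  "chased"
[1,2] N\(N\NP)  lex  "under"
[0,2] N  <  k=1
[2,3] (S/NP)\N  lex  "from"
[0,3] S/NP  <  k=2
[3,4] NP  lex  "gave"
[0,4] S  >  k=3

[0,4] S   >
  [0,3] S/NP   <
    [0,2] N   <
      [0,1] "chased" : N\NP
      [1,2] "under" : N\(N\NP)
    [2,3] "from" : (S/NP)\N
  [3,4] "gave" : NP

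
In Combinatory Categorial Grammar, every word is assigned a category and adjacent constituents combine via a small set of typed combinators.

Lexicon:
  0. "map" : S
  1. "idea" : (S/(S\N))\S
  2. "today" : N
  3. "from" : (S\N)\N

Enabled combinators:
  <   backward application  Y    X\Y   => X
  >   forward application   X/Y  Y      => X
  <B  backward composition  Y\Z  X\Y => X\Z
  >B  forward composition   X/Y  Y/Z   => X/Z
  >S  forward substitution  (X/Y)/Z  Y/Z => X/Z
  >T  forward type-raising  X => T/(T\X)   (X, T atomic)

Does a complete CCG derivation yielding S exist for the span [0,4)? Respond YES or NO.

[0,4] S   >
  [0,2] S/(S\N)   <
    [0,1] "map" : S
    [1,2] "idea" : (S/(S\N))\S
  [2,4] S\N   <
    [2,3] "today" : N
    [3,4] "from" : (S\N)\N

YES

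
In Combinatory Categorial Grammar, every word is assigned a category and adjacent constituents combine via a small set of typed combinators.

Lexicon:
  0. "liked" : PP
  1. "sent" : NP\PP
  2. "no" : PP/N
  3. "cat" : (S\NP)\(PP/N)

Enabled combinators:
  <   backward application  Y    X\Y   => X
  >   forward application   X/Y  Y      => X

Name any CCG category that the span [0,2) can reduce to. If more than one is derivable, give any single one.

[0,4] S   <
  [0,2] NP   <
    [0,1] "liked" : PP
    [1,2] "sent" : NP\PP
  [2,4] S\NP   <
    [2,3] "no" : PP/N
    [3,4] "cat" : (S\NP)\(PP/N)

NP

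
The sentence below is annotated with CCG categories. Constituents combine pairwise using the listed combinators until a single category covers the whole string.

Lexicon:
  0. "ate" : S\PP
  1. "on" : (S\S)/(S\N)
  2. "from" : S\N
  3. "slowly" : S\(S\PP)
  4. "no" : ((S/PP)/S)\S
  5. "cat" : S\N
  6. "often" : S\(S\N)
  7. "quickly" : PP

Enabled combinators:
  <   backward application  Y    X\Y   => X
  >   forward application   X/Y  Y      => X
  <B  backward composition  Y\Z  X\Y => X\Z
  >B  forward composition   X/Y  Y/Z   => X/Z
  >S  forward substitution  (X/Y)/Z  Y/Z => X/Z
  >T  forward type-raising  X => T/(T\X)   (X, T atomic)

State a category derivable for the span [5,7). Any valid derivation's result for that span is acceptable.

[0,8] S   >
  [0,7] S/PP   >
    [0,5] (S/PP)/S   <
      [0,4] S   <
        [0,3] S\PP   <B
          [0,1] "ate" : S\PP
          [1,3] S\S   >
            [1,2] "on" : (S\S)/(S\N)
            [2,3] "from" : S\N
        [3,4] "slowly" : S\(S\PP)
      [4,5] "no" : ((S/PP)/S)\S
    [5,7] S   <
      [5,6] "cat" : S\N
      [6,7] "often" : S\(S\N)
  [7,8] "quickly" : PP

S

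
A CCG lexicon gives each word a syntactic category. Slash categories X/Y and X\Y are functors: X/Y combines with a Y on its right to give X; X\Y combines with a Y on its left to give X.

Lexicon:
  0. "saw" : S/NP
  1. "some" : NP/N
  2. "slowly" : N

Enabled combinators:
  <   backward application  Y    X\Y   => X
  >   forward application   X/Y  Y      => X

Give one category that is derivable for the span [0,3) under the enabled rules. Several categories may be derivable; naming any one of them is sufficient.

[0,3] S   >
  [0,1] "saw" : S/NP
  [1,3] NP   >
    [1,2] "some" : NP/N
    [2,3] "slowly" : N

S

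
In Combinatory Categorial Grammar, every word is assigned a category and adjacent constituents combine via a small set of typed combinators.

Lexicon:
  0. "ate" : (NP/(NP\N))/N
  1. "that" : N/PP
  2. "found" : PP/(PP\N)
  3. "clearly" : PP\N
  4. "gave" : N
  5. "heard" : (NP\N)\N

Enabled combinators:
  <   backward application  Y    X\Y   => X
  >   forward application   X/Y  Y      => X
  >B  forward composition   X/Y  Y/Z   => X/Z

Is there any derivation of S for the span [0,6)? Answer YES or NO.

NO

(NP/(NP\N))/N N/PP PP/(PP\N) PP\N N (NP\N)\N
CKY chart[0,6] = {NP}; S ∉ chart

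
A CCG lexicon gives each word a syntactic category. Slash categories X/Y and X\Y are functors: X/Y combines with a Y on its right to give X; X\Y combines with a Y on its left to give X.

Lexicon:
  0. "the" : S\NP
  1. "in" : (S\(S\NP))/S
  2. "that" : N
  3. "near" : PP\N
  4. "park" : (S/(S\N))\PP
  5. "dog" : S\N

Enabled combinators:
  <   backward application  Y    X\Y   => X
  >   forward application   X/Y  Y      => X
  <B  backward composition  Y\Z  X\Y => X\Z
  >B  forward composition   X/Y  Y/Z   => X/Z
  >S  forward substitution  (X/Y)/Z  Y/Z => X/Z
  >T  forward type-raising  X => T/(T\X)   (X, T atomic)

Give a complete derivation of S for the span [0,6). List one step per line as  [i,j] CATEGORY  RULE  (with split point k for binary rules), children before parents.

[0,6] S   <
  [0,1] "the" : S\NP
  [1,6] S\(S\NP)   >
    [1,2] "in" : (S\(S\NP))/S
    [2,6] S   >
      [2,5] S/(S\N)   <
        [2,4] PP   <
          [2,3] "that" : N
          [3,4] "near" : PP\N
        [4,5] "park" : (S/(S\N))\PP
      [5,6] "dog" : S\N

[0,1] S\NP  lex  "the"
[1,2] (S\(S\NP))/S  lex  "in"
[2,3] N  lex  "that"
[3,4] PP\N  lex  "near"
[2,4] PP  <  k=3
[4,5] (S/(S\N))\PP  lex  "park"
[2,5] S/(S\N)  <  k=4
[5,6] S\N  lex  "dog"
[2,6] S  >  k=5
[1,6] S\(S\NP)  >  k=2
[0,6] S  <  k=1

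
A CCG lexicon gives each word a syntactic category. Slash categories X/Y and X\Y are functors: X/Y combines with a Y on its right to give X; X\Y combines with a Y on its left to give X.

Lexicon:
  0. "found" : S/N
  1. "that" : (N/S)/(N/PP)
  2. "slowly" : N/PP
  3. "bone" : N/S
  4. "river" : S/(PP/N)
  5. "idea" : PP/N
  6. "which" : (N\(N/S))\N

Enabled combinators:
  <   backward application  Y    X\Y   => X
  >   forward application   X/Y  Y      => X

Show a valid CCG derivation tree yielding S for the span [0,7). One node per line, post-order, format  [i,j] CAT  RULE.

[0,7] S   >
  [0,1] "found" : S/N
  [1,7] N   <
    [1,3] N/S   >
      [1,2] "that" : (N/S)/(N/PP)
      [2,3] "slowly" : N/PP
    [3,7] N\(N/S)   <
      [3,6] N   >
        [3,4] "bone" : N/S
        [4,6] S   >
          [4,5] "river" : S/(PP/N)
          [5,6] "idea" : PP/N
      [6,7] "which" : (N\(N/S))\N

[0,1] S/N  lex  "found"
[1,2] (N/S)/(N/PP)  lex  "that"
[2,3] N/PP  lex  "slowly"
[1,3] N/S  >  k=2
[3,4] N/S  lex  "bone"
[4,5] S/(PP/N)  lex  "river"
[5,6] PP/N  lex  "idea"
[4,6] S  >  k=5
[3,6] N  >  k=4
[6,7] (N\(N/S))\N  lex  "which"
[3,7] N\(N/S)  <  k=6
[1,7] N  <  k=3
[0,7] S  >  k=1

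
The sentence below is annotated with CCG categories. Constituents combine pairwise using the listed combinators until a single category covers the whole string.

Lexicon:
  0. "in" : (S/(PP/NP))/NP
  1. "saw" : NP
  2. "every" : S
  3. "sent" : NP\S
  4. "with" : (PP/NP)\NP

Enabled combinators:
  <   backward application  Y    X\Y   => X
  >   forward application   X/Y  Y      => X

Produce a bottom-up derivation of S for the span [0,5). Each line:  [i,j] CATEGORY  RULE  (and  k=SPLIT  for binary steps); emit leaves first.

[0,5] S   >
  [0,2] S/(PP/NP)   >
    [0,1] "in" : (S/(PP/NP))/NP
    [1,2] "saw" : NP
  [2,5] PP/NP   <
    [2,4] NP   <
      [2,3] "every" : S
      [3,4] "sent" : NP\S
    [4,5] "with" : (PP/NP)\NP

[0,1] (S/(PP/NP))/NP  lex  "in"
[1,2] NP  lex  "saw"
[0,2] S/(PP/NP)  >  k=1
[2,3] S  lex  "every"
[3,4] NP\S  lex  "sent"
[2,4] NP  <  k=3
[4,5] (PP/NP)\NP  lex  "with"
[2,5] PP/NP  <  k=4
[0,5] S  >  k=2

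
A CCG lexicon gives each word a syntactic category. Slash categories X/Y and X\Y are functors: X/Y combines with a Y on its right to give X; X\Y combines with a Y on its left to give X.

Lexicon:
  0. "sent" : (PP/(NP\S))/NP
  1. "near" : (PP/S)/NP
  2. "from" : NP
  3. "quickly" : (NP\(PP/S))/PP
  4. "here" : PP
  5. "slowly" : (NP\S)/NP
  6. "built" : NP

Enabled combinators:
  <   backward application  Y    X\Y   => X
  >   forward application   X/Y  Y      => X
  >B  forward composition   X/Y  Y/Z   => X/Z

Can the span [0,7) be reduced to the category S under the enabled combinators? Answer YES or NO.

NO

(PP/(NP\S))/NP (PP/S)/NP NP (NP\(PP/S))/PP PP (NP\S)/NP NP
CKY chart[0,7] = {PP}; S ∉ chart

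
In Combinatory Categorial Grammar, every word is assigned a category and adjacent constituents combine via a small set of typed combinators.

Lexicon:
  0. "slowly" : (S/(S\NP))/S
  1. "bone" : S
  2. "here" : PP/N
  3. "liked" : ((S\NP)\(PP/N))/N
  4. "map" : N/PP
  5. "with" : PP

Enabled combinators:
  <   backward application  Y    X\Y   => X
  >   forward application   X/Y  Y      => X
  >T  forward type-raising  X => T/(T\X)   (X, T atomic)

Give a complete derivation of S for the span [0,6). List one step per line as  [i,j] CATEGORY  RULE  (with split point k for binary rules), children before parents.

[0,1] (S/(S\NP))/S  lex  "slowly"
[1,2] S  lex  "bone"
[0,2] S/(S\NP)  >  k=1
[2,3] PP/N  lex  "here"
[3,4] ((S\NP)\(PP/N))/N  lex  "liked"
[4,5] N/PP  lex  "map"
[5,6] PP  lex  "with"
[4,6] N  >  k=5
[3,6] (S\NP)\(PP/N)  >  k=4
[2,6] S\NP  <  k=3
[0,6] S  >  k=2

[0,6] S   >
  [0,2] S/(S\NP)   >
    [0,1] "slowly" : (S/(S\NP))/S
    [1,2] "bone" : S
  [2,6] S\NP   <
    [2,3] "here" : PP/N
    [3,6] (S\NP)\(PP/N)   >
      [3,4] "liked" : ((S\NP)\(PP/N))/N
      [4,6] N   >
        [4,5] "map" : N/PP
        [5,6] "with" : PP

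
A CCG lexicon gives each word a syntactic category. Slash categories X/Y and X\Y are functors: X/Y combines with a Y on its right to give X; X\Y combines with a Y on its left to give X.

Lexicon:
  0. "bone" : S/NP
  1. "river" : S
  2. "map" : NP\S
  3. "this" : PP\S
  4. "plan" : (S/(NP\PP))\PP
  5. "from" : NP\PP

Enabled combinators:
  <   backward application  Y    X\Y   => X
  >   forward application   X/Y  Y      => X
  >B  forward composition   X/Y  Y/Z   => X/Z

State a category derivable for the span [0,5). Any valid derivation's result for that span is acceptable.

S/(NP\PP)

[0,6] S   >
  [0,5] S/(NP\PP)   <
    [0,4] PP   <
      [0,3] S   >
        [0,1] "bone" : S/NP
        [1,3] NP   <
          [1,2] "river" : S
          [2,3] "map" : NP\S
      [3,4] "this" : PP\S
    [4,5] "plan" : (S/(NP\PP))\PP
  [5,6] "from" : NP\PP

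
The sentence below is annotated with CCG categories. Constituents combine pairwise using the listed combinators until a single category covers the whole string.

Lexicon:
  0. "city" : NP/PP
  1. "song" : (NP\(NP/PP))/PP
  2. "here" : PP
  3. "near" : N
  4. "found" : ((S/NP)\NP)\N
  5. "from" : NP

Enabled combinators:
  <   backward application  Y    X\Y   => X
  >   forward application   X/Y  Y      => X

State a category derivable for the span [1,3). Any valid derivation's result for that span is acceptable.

[0,6] S   >
  [0,5] S/NP   <
    [0,3] NP   <
      [0,1] "city" : NP/PP
      [1,3] NP\(NP/PP)   >
        [1,2] "song" : (NP\(NP/PP))/PP
        [2,3] "here" : PP
    [3,5] (S/NP)\NP   <
      [3,4] "near" : N
      [4,5] "found" : ((S/NP)\NP)\N
  [5,6] "from" : NP

NP\(NP/PP)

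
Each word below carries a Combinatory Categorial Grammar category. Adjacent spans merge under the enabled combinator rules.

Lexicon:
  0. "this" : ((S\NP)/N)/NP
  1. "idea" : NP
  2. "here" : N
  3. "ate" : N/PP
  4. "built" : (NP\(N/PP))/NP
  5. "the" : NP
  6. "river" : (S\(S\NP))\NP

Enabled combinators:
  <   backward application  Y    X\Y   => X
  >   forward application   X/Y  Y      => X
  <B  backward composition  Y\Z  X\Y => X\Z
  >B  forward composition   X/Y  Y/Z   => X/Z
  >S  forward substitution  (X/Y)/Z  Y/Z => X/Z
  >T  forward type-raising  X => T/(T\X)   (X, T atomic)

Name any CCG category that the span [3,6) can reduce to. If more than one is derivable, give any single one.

NP

[0,7] S   <
  [0,3] S\NP   >
    [0,2] (S\NP)/N   >
      [0,1] "this" : ((S\NP)/N)/NP
      [1,2] "idea" : NP
    [2,3] "here" : N
  [3,7] S\(S\NP)   <
    [3,6] NP   <
      [3,4] "ate" : N/PP
      [4,6] NP\(N/PP)   >
        [4,5] "built" : (NP\(N/PP))/NP
        [5,6] "the" : NP
    [6,7] "river" : (S\(S\NP))\NP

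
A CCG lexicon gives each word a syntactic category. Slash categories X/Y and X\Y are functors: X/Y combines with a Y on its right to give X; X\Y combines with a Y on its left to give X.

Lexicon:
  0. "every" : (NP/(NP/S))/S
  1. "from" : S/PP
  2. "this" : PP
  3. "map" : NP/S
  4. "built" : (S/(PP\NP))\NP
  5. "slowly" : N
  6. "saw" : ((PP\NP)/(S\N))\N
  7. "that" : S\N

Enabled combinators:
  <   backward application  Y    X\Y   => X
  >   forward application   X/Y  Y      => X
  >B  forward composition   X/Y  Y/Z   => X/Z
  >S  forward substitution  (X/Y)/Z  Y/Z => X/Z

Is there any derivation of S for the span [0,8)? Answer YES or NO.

[0,8] S   >
  [0,5] S/(PP\NP)   <
    [0,4] NP   >
      [0,3] NP/(NP/S)   >
        [0,1] "every" : (NP/(NP/S))/S
        [1,3] S   >
          [1,2] "from" : S/PP
          [2,3] "this" : PP
      [3,4] "map" : NP/S
    [4,5] "built" : (S/(PP\NP))\NP
  [5,8] PP\NP   >
    [5,7] (PP\NP)/(S\N)   <
      [5,6] "slowly" : N
      [6,7] "saw" : ((PP\NP)/(S\N))\N
    [7,8] "that" : S\N

YES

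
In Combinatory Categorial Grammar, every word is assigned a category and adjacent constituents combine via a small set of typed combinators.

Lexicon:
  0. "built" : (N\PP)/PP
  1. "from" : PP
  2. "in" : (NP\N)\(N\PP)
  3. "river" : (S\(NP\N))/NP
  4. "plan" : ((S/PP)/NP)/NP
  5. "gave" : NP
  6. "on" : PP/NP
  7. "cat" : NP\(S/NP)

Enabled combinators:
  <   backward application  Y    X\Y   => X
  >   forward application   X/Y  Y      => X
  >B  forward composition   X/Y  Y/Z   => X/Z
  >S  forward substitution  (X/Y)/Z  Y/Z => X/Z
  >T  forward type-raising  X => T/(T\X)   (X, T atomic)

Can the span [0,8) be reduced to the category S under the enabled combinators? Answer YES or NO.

[0,8] S   <
  [0,3] NP\N   <
    [0,2] N\PP   >
      [0,1] "built" : (N\PP)/PP
      [1,2] "from" : PP
    [2,3] "in" : (NP\N)\(N\PP)
  [3,8] S\(NP\N)   >
    [3,4] "river" : (S\(NP\N))/NP
    [4,8] NP   <
      [4,7] S/NP   >S
        [4,6] (S/PP)/NP   >
          [4,5] "plan" : ((S/PP)/NP)/NP
          [5,6] "gave" : NP
        [6,7] "on" : PP/NP
      [7,8] "cat" : NP\(S/NP)

YES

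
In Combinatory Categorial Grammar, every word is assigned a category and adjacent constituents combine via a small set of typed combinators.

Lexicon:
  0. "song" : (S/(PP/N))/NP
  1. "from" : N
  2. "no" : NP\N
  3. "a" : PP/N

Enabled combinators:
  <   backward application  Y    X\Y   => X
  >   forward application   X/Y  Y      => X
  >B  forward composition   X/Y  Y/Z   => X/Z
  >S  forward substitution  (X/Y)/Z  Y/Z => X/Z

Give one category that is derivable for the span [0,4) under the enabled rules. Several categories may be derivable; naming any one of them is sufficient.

[0,4] S   >
  [0,3] S/(PP/N)   >
    [0,1] "song" : (S/(PP/N))/NP
    [1,3] NP   <
      [1,2] "from" : N
      [2,3] "no" : NP\N
  [3,4] "a" : PP/N

S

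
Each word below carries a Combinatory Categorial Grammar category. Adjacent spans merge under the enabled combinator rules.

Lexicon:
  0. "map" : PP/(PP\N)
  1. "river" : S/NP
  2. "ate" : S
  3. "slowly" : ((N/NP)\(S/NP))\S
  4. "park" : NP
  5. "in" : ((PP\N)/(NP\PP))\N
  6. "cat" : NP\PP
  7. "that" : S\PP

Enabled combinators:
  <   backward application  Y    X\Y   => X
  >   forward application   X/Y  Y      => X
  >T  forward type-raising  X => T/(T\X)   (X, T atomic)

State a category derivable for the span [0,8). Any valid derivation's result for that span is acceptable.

S

[0,8] S   <
  [0,7] PP   >
    [0,1] "map" : PP/(PP\N)
    [1,7] PP\N   >
      [1,6] (PP\N)/(NP\PP)   <
        [1,5] N   >
          [1,4] N/NP   <
            [1,2] "river" : S/NP
            [2,4] (N/NP)\(S/NP)   <
              [2,3] "ate" : S
              [3,4] "slowly" : ((N/NP)\(S/NP))\S
          [4,5] "park" : NP
        [5,6] "in" : ((PP\N)/(NP\PP))\N
      [6,7] "cat" : NP\PP
  [7,8] "that" : S\PP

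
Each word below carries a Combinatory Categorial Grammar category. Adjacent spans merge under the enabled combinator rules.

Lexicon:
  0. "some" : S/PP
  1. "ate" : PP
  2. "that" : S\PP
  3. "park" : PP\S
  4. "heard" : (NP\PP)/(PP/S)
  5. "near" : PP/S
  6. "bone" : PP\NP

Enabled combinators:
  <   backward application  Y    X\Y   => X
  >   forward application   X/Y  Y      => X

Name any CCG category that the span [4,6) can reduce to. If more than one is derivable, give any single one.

[0,7] S   >
  [0,1] "some" : S/PP
  [1,7] PP   <
    [1,6] NP   <
      [1,4] PP   <
        [1,3] S   <
          [1,2] "ate" : PP
          [2,3] "that" : S\PP
        [3,4] "park" : PP\S
      [4,6] NP\PP   >
        [4,5] "heard" : (NP\PP)/(PP/S)
        [5,6] "near" : PP/S
    [6,7] "bone" : PP\NP

NP\PP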